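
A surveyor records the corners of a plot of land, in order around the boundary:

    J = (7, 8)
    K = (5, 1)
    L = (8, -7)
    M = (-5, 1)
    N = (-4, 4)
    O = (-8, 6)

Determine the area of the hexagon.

108.5

Apply the shoelace formula: 2A = Σ (x_i·y_{i+1} − x_{i+1}·y_i), indices taken mod 6.
J→K: (7)(1) − (5)(8) = -33
K→L: (5)(-7) − (8)(1) = -43
L→M: (8)(1) − (-5)(-7) = -27
M→N: (-5)(4) − (-4)(1) = -16
N→O: (-4)(6) − (-8)(4) = 8
O→J: (-8)(8) − (7)(6) = -106
Σ = -217
Area = |Σ|/2 = 108.5.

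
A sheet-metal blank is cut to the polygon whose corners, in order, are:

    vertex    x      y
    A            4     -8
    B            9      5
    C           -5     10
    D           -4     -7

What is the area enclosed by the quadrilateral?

171

Apply the shoelace (surveyor's) formula: 2A = Σ (x_i·y_{i+1} − x_{i+1}·y_i), indices taken mod 4.
A→B: (4)(5) − (9)(-8) = 92
B→C: (9)(10) − (-5)(5) = 115
C→D: (-5)(-7) − (-4)(10) = 75
D→A: (-4)(-8) − (4)(-7) = 60
Σ = 342
Area = |Σ|/2 = 171.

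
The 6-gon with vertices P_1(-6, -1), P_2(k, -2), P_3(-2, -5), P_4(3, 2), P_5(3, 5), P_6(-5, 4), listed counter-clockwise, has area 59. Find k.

Write out the shoelace sum; only the two edges meeting at P_2 involve k:
2·Area = [((-6)·(-2) − k·(-1)) + (k·(-5) − (-2)·(-2))] + 86
       = -4·k + 94 = 118
⇒ k = -6.

-6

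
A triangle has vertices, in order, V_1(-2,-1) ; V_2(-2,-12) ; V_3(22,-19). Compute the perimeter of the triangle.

66

|V_1V_2| = √((0)² + (-11)²) = √121 = 11
|V_2V_3| = √((24)² + (-7)²) = √625 = 25
|V_3V_1| = √((-24)² + (18)²) = √900 = 30
Perimeter = 11 + 25 + 30 = 66.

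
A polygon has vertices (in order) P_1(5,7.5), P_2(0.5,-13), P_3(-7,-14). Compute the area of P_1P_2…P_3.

74.625

Apply the shoelace formula: 2A = Σ (x_i·y_{i+1} − x_{i+1}·y_i), indices taken mod 3.
Σ = (-68.75) + (-98) + (17.5) = -149.25
Area = |Σ|/2 = 74.625.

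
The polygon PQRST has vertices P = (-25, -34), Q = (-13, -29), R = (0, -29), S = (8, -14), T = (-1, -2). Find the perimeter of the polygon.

|PQ| = √((12)² + (5)²) = √169 = 13
|QR| = √((13)² + (0)²) = √169 = 13
|RS| = √((8)² + (15)²) = √289 = 17
|ST| = √((-9)² + (12)²) = √225 = 15
|TP| = √((-24)² + (-32)²) = √1600 = 40
Perimeter = 13 + 13 + 17 + 15 + 40 = 98.

98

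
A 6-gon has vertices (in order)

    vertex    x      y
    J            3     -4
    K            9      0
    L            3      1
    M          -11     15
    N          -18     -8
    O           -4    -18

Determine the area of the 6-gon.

410.5

Apply the shoelace (surveyor's) formula: 2A = Σ (x_i·y_{i+1} − x_{i+1}·y_i), indices taken mod 6.
J→K: (3)(0) − (9)(-4) = 36
K→L: (9)(1) − (3)(0) = 9
L→M: (3)(15) − (-11)(1) = 56
M→N: (-11)(-8) − (-18)(15) = 358
N→O: (-18)(-18) − (-4)(-8) = 292
O→J: (-4)(-4) − (3)(-18) = 70
Σ = 821
Area = |Σ|/2 = 410.5.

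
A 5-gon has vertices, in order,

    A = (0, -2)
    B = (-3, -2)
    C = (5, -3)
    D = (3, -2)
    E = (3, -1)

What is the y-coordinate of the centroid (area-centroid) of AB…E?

-19/9

Apply the shoelace formula. First the cross-terms c_i = x_i·y_{i+1} − x_{i+1}·y_i:
  -6, 19, -1, 3, -6  ⇒  2A = 9, A = 4.5.
Then Σ (y_i + y_{i+1})·c_i = -57, so ȳ = -57 / (6·4.5) = -19/9.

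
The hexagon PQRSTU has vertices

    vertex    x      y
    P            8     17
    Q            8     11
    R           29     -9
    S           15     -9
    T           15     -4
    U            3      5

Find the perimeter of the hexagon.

|PQ| = √((0)² + (-6)²) = √36 = 6
|QR| = √((21)² + (-20)²) = √841 = 29
|RS| = √((-14)² + (0)²) = √196 = 14
|ST| = √((0)² + (5)²) = √25 = 5
|TU| = √((-12)² + (9)²) = √225 = 15
|UP| = √((5)² + (12)²) = √169 = 13
Perimeter = 6 + 29 + 14 + 5 + 15 + 13 = 82.

82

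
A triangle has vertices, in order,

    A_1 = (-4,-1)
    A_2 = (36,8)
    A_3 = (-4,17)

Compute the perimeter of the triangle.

100

|A_1A_2| = √((40)² + (9)²) = √1681 = 41
|A_2A_3| = √((-40)² + (9)²) = √1681 = 41
|A_3A_1| = √((0)² + (-18)²) = √324 = 18
Perimeter = 41 + 41 + 18 = 100.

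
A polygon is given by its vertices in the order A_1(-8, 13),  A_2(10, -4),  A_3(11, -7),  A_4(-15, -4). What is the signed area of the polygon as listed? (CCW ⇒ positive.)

A_1→A_2: (-8)(-4) − (10)(13) = -98
A_2→A_3: (10)(-7) − (11)(-4) = -26
A_3→A_4: (11)(-4) − (-15)(-7) = -149
A_4→A_1: (-15)(13) − (-8)(-4) = -227
Σ = -500
Signed area = Σ/2 = -250 (negative ⇒ clockwise traversal).

-250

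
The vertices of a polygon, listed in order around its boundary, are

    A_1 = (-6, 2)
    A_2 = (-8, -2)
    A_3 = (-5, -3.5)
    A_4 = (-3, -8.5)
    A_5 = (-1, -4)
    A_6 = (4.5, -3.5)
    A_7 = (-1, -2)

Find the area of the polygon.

A_1→A_2: (-6)(-2) − (-8)(2) = 28
A_2→A_3: (-8)(-3.5) − (-5)(-2) = 18
A_3→A_4: (-5)(-8.5) − (-3)(-3.5) = 32
A_4→A_5: (-3)(-4) − (-1)(-8.5) = 3.5
A_5→A_6: (-1)(-3.5) − (4.5)(-4) = 21.5
A_6→A_7: (4.5)(-2) − (-1)(-3.5) = -12.5
A_7→A_1: (-1)(2) − (-6)(-2) = -14
Σ = 76.5
Area = |Σ|/2 = 38.25.

38.25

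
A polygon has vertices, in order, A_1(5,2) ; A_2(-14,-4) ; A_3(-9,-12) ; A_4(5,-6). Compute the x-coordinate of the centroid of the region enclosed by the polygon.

Apply the shoelace formula. First the cross-terms c_i = x_i·y_{i+1} − x_{i+1}·y_i:
  8, 132, 114, 40  ⇒  2A = 294, A = 147.
Then Σ (x_i + x_{i+1})·c_i = -3164, so x̄ = -3164 / (6·147) = -226/63.

-226/63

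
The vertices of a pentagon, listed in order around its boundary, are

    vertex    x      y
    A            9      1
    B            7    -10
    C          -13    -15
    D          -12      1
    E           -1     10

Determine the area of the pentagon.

367.5

Apply the shoelace formula: 2A = Σ (x_i·y_{i+1} − x_{i+1}·y_i), indices taken mod 5.
Cross-terms: -97, -235, -193, -119, -91  ⇒  Σ = -735
Area = |Σ|/2 = 367.5.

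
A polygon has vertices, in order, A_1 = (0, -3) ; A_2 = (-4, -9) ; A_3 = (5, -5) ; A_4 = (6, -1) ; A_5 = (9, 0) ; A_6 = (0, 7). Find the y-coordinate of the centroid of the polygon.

-242/225

Apply the shoelace (surveyor's) formula. First the cross-terms c_i = x_i·y_{i+1} − x_{i+1}·y_i:
  -12, 65, 25, 9, 63, 0  ⇒  2A = 150, A = 75.
Then Σ (y_i + y_{i+1})·c_i = -484, so ȳ = -484 / (6·75) = -242/225.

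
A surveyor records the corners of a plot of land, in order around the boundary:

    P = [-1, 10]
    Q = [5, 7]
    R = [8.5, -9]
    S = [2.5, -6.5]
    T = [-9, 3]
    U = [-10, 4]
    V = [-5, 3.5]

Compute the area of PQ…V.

Apply the shoelace (surveyor's) formula: 2A = Σ (x_i·y_{i+1} − x_{i+1}·y_i), indices taken mod 7.
Cross-terms: -57, -104.5, -32.75, -51, -6, -15, -46.5  ⇒  Σ = -312.75
Area = |Σ|/2 = 156.375.

156.375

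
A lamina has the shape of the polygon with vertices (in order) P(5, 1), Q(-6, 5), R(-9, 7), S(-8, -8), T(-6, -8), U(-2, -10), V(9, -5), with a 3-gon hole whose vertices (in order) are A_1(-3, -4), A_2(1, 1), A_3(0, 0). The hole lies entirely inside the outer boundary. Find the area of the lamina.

177.5

Outer boundary:
Apply the shoelace (surveyor's) formula: 2A = Σ (x_i·y_{i+1} − x_{i+1}·y_i), indices taken mod 7.
P→Q: (5)(5) − (-6)(1) = 31
Q→R: (-6)(7) − (-9)(5) = 3
R→S: (-9)(-8) − (-8)(7) = 128
S→T: (-8)(-8) − (-6)(-8) = 16
T→U: (-6)(-10) − (-2)(-8) = 44
U→V: (-2)(-5) − (9)(-10) = 100
V→P: (9)(1) − (5)(-5) = 34
Σ = 356
Area = |Σ|/2 = 178.
Hole:
Apply the shoelace (surveyor's) formula: 2A = Σ (x_i·y_{i+1} − x_{i+1}·y_i), indices taken mod 3.
Σ = (1) + (0) + (0) = 1
Area = |Σ|/2 = 0.5.
Net area = 178 − 0.5 = 177.5.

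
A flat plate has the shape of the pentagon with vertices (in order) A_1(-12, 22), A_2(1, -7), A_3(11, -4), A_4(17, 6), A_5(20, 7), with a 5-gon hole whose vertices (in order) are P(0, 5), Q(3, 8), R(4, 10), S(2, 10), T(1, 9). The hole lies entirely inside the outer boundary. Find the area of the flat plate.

Outer boundary:
Σ = (62) + (73) + (134) + (-1) + (524) = 792
Area = |Σ|/2 = 396.
Hole:
Apply the shoelace (surveyor's) formula: 2A = Σ (x_i·y_{i+1} − x_{i+1}·y_i), indices taken mod 5.
Σ = (-15) + (-2) + (20) + (8) + (5) = 16
Area = |Σ|/2 = 8.
Net area = 396 − 8 = 388.

388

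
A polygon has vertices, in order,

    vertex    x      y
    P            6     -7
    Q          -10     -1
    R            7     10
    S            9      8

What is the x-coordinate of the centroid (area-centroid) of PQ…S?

271/157

Apply the shoelace (surveyor's) formula. First the cross-terms c_i = x_i·y_{i+1} − x_{i+1}·y_i:
  -76, -93, -34, -111  ⇒  2A = -314, A = -157.
Then Σ (x_i + x_{i+1})·c_i = -1626, so x̄ = -1626 / (6·(-157)) = 271/157.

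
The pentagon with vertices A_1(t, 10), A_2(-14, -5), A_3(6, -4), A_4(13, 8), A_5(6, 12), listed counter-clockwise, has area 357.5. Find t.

-13

The doubled signed area Σ (x_i y_{i+1} − x_{i+1} y_i) is linear in t.
With t=0 it equals 494; the coefficient of t is -17 (from the two edges through A_1).
So -17·t + 494 = 2·357.5 = 715 ⇒ t = -13.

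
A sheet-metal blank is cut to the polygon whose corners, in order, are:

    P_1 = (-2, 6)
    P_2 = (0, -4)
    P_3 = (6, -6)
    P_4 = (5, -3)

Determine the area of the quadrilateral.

Apply Gauss's area formula: 2A = Σ (x_i·y_{i+1} − x_{i+1}·y_i), indices taken mod 4.
Σ = (8) + (24) + (12) + (24) = 68
Area = |Σ|/2 = 34.

34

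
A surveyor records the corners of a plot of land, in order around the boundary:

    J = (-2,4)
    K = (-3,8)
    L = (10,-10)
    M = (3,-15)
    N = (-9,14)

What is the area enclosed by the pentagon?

137.5

Apply the shoelace (surveyor's) formula: 2A = Σ (x_i·y_{i+1} − x_{i+1}·y_i), indices taken mod 5.
Σ = (-4) + (-50) + (-120) + (-93) + (-8) = -275
Area = |Σ|/2 = 137.5.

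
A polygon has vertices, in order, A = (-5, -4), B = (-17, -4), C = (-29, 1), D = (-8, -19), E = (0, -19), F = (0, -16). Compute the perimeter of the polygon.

78

|AB| = √((-12)² + (0)²) = √144 = 12
|BC| = √((-12)² + (5)²) = √169 = 13
|CD| = √((21)² + (-20)²) = √841 = 29
|DE| = √((8)² + (0)²) = √64 = 8
|EF| = √((0)² + (3)²) = √9 = 3
|FA| = √((-5)² + (12)²) = √169 = 13
Perimeter = 12 + 13 + 29 + 8 + 3 + 13 = 78.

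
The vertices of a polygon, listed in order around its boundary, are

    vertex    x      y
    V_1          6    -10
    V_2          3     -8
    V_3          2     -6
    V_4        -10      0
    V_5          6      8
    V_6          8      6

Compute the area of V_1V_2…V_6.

Cross-terms: -18, -2, -60, -80, -28, -116  ⇒  Σ = -304
Area = |Σ|/2 = 152.

152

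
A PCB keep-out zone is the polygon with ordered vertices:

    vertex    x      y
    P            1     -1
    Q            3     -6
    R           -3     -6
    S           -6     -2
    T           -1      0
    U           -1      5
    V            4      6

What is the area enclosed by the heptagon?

Σ = (-3) + (-36) + (-30) + (-2) + (-5) + (-26) + (-10) = -112
Area = |Σ|/2 = 56.

56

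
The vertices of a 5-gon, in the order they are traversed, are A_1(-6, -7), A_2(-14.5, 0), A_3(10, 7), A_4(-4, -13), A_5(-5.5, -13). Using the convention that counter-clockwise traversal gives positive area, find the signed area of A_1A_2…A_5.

Apply Gauss's area formula: 2A = Σ (x_i·y_{i+1} − x_{i+1}·y_i), indices taken mod 5.
Σ = (-101.5) + (-101.5) + (-102) + (-19.5) + (-39.5) = -364
Signed area = Σ/2 = -182 (negative ⇒ clockwise traversal).

-182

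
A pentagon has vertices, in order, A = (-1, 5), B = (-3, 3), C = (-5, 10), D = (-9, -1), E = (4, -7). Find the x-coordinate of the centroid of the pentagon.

Apply Gauss's area formula. First the cross-terms c_i = x_i·y_{i+1} − x_{i+1}·y_i:
  12, -15, 95, 67, 13  ⇒  2A = 172, A = 86.
Then Σ (x_i + x_{i+1})·c_i = -1554, so x̄ = -1554 / (6·86) = -259/86.

-259/86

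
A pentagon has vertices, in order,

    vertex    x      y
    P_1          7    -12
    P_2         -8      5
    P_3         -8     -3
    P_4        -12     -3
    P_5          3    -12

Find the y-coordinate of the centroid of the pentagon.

Apply the shoelace formula. First the cross-terms c_i = x_i·y_{i+1} − x_{i+1}·y_i:
  -61, 64, -12, 153, 48  ⇒  2A = 192, A = 96.
Then Σ (y_i + y_{i+1})·c_i = -2820, so ȳ = -2820 / (6·96) = -235/48.

-235/48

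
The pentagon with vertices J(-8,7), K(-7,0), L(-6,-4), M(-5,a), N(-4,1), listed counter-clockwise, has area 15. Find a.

Write out the shoelace sum; only the two edges meeting at M involve a:
2·Area = [((-6)·a − (-5)·(-4)) + ((-5)·1 − (-4)·a)] + 57
       = -2·a + 32 = 30
⇒ a = 1.

1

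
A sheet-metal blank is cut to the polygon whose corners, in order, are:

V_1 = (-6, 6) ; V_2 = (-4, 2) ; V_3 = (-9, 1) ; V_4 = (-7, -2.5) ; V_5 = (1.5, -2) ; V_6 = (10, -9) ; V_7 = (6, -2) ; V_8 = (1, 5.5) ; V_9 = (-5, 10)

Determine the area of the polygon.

Apply the shoelace (surveyor's) formula: 2A = Σ (x_i·y_{i+1} − x_{i+1}·y_i), indices taken mod 9.
Cross-terms: 12, 14, 29.5, 17.75, 6.5, 34, 35, 37.5, 30  ⇒  Σ = 216.25
Area = |Σ|/2 = 108.125.

108.125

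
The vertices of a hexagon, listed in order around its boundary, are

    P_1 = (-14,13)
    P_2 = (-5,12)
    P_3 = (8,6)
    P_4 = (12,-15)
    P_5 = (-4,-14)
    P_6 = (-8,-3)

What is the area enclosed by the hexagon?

Apply Gauss's area formula: 2A = Σ (x_i·y_{i+1} − x_{i+1}·y_i), indices taken mod 6.
Σ = (-103) + (-126) + (-192) + (-228) + (-100) + (-146) = -895
Area = |Σ|/2 = 447.5.

447.5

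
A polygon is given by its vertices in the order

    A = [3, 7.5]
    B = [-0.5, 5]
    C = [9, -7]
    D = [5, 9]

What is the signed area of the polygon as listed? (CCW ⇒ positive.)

51.875

Apply the surveyor's formula: 2A = Σ (x_i·y_{i+1} − x_{i+1}·y_i), indices taken mod 4.
Σ = (18.75) + (-41.5) + (116) + (10.5) = 103.75
Signed area = Σ/2 = 51.875 (positive ⇒ counter-clockwise traversal).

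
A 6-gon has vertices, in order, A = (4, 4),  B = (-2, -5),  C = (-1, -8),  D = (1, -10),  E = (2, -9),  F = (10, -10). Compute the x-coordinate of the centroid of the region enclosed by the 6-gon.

Apply the shoelace formula. First the cross-terms c_i = x_i·y_{i+1} − x_{i+1}·y_i:
  -12, 11, 18, 11, 70, 80  ⇒  2A = 178, A = 89.
Then Σ (x_i + x_{i+1})·c_i = 1936, so x̄ = 1936 / (6·89) = 968/267.

968/267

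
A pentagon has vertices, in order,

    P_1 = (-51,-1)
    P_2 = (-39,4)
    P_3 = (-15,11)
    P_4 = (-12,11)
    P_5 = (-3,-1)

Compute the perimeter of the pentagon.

104

|P_1P_2| = √((12)² + (5)²) = √169 = 13
|P_2P_3| = √((24)² + (7)²) = √625 = 25
|P_3P_4| = √((3)² + (0)²) = √9 = 3
|P_4P_5| = √((9)² + (-12)²) = √225 = 15
|P_5P_1| = √((-48)² + (0)²) = √2304 = 48
Perimeter = 13 + 25 + 3 + 15 + 48 = 104.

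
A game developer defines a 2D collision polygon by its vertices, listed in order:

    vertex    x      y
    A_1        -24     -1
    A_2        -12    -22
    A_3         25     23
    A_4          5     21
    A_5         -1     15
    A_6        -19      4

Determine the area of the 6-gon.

A_1→A_2: (-24)(-22) − (-12)(-1) = 516
A_2→A_3: (-12)(23) − (25)(-22) = 274
A_3→A_4: (25)(21) − (5)(23) = 410
A_4→A_5: (5)(15) − (-1)(21) = 96
A_5→A_6: (-1)(4) − (-19)(15) = 281
A_6→A_1: (-19)(-1) − (-24)(4) = 115
Σ = 1692
Area = |Σ|/2 = 846.

846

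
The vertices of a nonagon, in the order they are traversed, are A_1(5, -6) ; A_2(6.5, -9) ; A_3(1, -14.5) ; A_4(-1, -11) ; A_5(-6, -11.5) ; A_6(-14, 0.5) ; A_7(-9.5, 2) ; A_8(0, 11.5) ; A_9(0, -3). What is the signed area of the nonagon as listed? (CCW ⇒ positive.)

Apply the shoelace (surveyor's) formula: 2A = Σ (x_i·y_{i+1} − x_{i+1}·y_i), indices taken mod 9.
Cross-terms: -6, -85.25, -25.5, -54.5, -164, -23.25, -109.25, 0, 15  ⇒  Σ = -452.75
Signed area = Σ/2 = -226.375 (negative ⇒ clockwise traversal).

-226.375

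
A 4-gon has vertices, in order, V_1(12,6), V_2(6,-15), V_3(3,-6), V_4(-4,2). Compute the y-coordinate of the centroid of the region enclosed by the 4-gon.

Apply the shoelace formula. First the cross-terms c_i = x_i·y_{i+1} − x_{i+1}·y_i:
  -216, 9, -18, -48  ⇒  2A = -273, A = -136.5.
Then Σ (y_i + y_{i+1})·c_i = 1443, so ȳ = 1443 / (6·(-136.5)) = -37/21.

-37/21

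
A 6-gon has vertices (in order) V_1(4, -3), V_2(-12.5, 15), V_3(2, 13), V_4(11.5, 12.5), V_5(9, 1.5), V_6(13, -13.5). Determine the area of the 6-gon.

257.875

Cross-terms: 22.5, -192.5, -124.5, -95.25, -141, 15  ⇒  Σ = -515.75
Area = |Σ|/2 = 257.875.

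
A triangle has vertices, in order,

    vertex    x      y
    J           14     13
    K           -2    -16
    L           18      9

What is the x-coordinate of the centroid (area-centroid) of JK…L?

10

Apply the shoelace formula. First the cross-terms c_i = x_i·y_{i+1} − x_{i+1}·y_i:
  -198, 270, 108  ⇒  2A = 180, A = 90.
Then Σ (x_i + x_{i+1})·c_i = 5400, so x̄ = 5400 / (6·90) = 10.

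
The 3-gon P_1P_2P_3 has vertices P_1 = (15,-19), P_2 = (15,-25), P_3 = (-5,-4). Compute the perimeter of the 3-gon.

60

|P_1P_2| = √((0)² + (-6)²) = √36 = 6
|P_2P_3| = √((-20)² + (21)²) = √841 = 29
|P_3P_1| = √((20)² + (-15)²) = √625 = 25
Perimeter = 6 + 29 + 25 = 60.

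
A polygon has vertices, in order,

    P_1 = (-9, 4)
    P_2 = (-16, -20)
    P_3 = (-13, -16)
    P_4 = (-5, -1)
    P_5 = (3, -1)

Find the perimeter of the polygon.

|P_1P_2| = √((-7)² + (-24)²) = √625 = 25
|P_2P_3| = √((3)² + (4)²) = √25 = 5
|P_3P_4| = √((8)² + (15)²) = √289 = 17
|P_4P_5| = √((8)² + (0)²) = √64 = 8
|P_5P_1| = √((-12)² + (5)²) = √169 = 13
Perimeter = 25 + 5 + 17 + 8 + 13 = 68.

68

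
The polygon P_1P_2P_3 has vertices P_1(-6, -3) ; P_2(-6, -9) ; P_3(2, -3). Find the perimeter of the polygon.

24

|P_1P_2| = √((0)² + (-6)²) = √36 = 6
|P_2P_3| = √((8)² + (6)²) = √100 = 10
|P_3P_1| = √((-8)² + (0)²) = √64 = 8
Perimeter = 6 + 10 + 8 = 24.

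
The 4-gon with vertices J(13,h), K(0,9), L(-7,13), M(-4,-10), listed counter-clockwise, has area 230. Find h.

Write out the shoelace sum; only the two edges meeting at J involve h:
2·Area = [((-4)·h − 13·(-10)) + (13·9 − 0·h)] + 185
       = -4·h + 432 = 460
⇒ h = -7.

-7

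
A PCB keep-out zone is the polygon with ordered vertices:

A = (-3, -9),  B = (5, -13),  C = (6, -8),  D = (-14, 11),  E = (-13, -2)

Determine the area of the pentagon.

179

Apply the surveyor's formula: 2A = Σ (x_i·y_{i+1} − x_{i+1}·y_i), indices taken mod 5.
Cross-terms: 84, 38, -46, 171, 111  ⇒  Σ = 358
Area = |Σ|/2 = 179.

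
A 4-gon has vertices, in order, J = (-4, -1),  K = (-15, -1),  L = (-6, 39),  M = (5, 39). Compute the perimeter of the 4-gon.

|JK| = √((-11)² + (0)²) = √121 = 11
|KL| = √((9)² + (40)²) = √1681 = 41
|LM| = √((11)² + (0)²) = √121 = 11
|MJ| = √((-9)² + (-40)²) = √1681 = 41
Perimeter = 11 + 41 + 11 + 41 = 104.

104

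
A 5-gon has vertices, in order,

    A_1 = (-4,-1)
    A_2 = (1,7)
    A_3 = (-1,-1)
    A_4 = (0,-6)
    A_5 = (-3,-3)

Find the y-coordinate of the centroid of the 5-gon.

-5/21

Apply the shoelace (surveyor's) formula. First the cross-terms c_i = x_i·y_{i+1} − x_{i+1}·y_i:
  -27, 6, 6, -18, -9  ⇒  2A = -42, A = -21.
Then Σ (y_i + y_{i+1})·c_i = 30, so ȳ = 30 / (6·(-21)) = -5/21.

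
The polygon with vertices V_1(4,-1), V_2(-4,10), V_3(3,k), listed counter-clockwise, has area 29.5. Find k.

Write out the shoelace sum; only the two edges meeting at V_3 involve k:
2·Area = [((-4)·k − 3·10) + (3·(-1) − 4·k)] + 36
       = -8·k + 3 = 59
⇒ k = -7.

-7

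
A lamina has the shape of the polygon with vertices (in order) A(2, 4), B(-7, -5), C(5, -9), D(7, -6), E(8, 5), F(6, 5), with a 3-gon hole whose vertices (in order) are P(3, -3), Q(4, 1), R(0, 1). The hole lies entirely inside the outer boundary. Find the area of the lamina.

115

Outer boundary:
A→B: (2)(-5) − (-7)(4) = 18
B→C: (-7)(-9) − (5)(-5) = 88
C→D: (5)(-6) − (7)(-9) = 33
D→E: (7)(5) − (8)(-6) = 83
E→F: (8)(5) − (6)(5) = 10
F→A: (6)(4) − (2)(5) = 14
Σ = 246
Area = |Σ|/2 = 123.
Hole:
Apply the surveyor's formula: 2A = Σ (x_i·y_{i+1} − x_{i+1}·y_i), indices taken mod 3.
Σ = (15) + (4) + (-3) = 16
Area = |Σ|/2 = 8.
Net area = 123 − 8 = 115.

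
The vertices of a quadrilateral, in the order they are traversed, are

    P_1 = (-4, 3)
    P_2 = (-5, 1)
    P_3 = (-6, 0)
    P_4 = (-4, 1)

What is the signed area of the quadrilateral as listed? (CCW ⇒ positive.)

1.5

Σ = (11) + (6) + (-6) + (-8) = 3
Signed area = Σ/2 = 1.5 (positive ⇒ counter-clockwise traversal).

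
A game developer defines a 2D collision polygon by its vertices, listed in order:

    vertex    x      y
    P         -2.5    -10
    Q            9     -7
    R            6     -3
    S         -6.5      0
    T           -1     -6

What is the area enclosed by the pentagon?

Apply the shoelace formula: 2A = Σ (x_i·y_{i+1} − x_{i+1}·y_i), indices taken mod 5.
Cross-terms: 107.5, 15, -19.5, 39, -5  ⇒  Σ = 137
Area = |Σ|/2 = 68.5.

68.5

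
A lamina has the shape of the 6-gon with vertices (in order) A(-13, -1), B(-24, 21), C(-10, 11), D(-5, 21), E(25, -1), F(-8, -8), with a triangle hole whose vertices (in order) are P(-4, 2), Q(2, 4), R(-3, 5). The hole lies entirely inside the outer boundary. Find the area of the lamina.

Outer boundary:
Cross-terms: -297, -54, -155, -520, -208, -96  ⇒  Σ = -1330
Area = |Σ|/2 = 665.
Hole:
Cross-terms: -20, 22, 14  ⇒  Σ = 16
Area = |Σ|/2 = 8.
Net area = 665 − 8 = 657.

657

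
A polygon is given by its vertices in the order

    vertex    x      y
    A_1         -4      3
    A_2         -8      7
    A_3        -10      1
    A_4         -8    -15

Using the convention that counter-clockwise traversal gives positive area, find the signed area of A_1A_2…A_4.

66

Apply the surveyor's formula: 2A = Σ (x_i·y_{i+1} − x_{i+1}·y_i), indices taken mod 4.
Σ = (-4) + (62) + (158) + (-84) = 132
Signed area = Σ/2 = 66 (positive ⇒ counter-clockwise traversal).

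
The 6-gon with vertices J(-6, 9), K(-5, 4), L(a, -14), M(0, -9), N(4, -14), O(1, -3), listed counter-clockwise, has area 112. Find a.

-8

Write out the shoelace sum; only the two edges meeting at L involve a:
2·Area = [((-5)·(-14) − a·4) + (a·(-9) − 0·(-14))] + 50
       = -13·a + 120 = 224
⇒ a = -8.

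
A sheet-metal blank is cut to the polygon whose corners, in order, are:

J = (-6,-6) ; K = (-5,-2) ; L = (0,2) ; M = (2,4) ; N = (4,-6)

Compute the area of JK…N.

Apply the shoelace formula: 2A = Σ (x_i·y_{i+1} − x_{i+1}·y_i), indices taken mod 5.
J→K: (-6)(-2) − (-5)(-6) = -18
K→L: (-5)(2) − (0)(-2) = -10
L→M: (0)(4) − (2)(2) = -4
M→N: (2)(-6) − (4)(4) = -28
N→J: (4)(-6) − (-6)(-6) = -60
Σ = -120
Area = |Σ|/2 = 60.

60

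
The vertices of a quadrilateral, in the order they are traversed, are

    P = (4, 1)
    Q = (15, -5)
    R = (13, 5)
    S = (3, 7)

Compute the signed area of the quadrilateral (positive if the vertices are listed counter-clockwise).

78

Apply the shoelace formula: 2A = Σ (x_i·y_{i+1} − x_{i+1}·y_i), indices taken mod 4.
Σ = (-35) + (140) + (76) + (-25) = 156
Signed area = Σ/2 = 78 (positive ⇒ counter-clockwise traversal).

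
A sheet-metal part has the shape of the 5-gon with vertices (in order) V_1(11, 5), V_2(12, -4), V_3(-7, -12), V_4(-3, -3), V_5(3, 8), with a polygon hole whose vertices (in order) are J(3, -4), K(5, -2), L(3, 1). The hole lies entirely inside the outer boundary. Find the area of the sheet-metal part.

184.5

Outer boundary:
Apply Gauss's area formula: 2A = Σ (x_i·y_{i+1} − x_{i+1}·y_i), indices taken mod 5.
Σ = (-104) + (-172) + (-15) + (-15) + (-73) = -379
Area = |Σ|/2 = 189.5.
Hole:
Apply the surveyor's formula: 2A = Σ (x_i·y_{i+1} − x_{i+1}·y_i), indices taken mod 3.
Cross-terms: 14, 11, -15  ⇒  Σ = 10
Area = |Σ|/2 = 5.
Net area = 189.5 − 5 = 184.5.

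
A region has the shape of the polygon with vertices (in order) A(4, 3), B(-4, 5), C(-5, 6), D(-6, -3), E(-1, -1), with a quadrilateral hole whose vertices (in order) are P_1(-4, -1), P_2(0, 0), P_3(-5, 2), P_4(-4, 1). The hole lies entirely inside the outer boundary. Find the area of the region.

38.5

Outer boundary:
Cross-terms: 32, 1, 51, 3, 1  ⇒  Σ = 88
Area = |Σ|/2 = 44.
Hole:
Apply the shoelace formula: 2A = Σ (x_i·y_{i+1} − x_{i+1}·y_i), indices taken mod 4.
Σ = (0) + (0) + (3) + (8) = 11
Area = |Σ|/2 = 5.5.
Net area = 44 − 5.5 = 38.5.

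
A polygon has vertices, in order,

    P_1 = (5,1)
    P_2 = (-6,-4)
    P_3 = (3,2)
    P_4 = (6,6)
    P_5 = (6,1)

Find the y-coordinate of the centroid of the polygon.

Apply the surveyor's formula. First the cross-terms c_i = x_i·y_{i+1} − x_{i+1}·y_i:
  -14, 0, 6, -30, 1  ⇒  2A = -37, A = -18.5.
Then Σ (y_i + y_{i+1})·c_i = -118, so ȳ = -118 / (6·(-18.5)) = 118/111.

118/111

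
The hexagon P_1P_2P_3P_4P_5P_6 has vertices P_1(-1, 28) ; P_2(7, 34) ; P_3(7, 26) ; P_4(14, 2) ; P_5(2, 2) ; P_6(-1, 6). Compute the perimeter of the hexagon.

|P_1P_2| = √((8)² + (6)²) = √100 = 10
|P_2P_3| = √((0)² + (-8)²) = √64 = 8
|P_3P_4| = √((7)² + (-24)²) = √625 = 25
|P_4P_5| = √((-12)² + (0)²) = √144 = 12
|P_5P_6| = √((-3)² + (4)²) = √25 = 5
|P_6P_1| = √((0)² + (22)²) = √484 = 22
Perimeter = 10 + 8 + 25 + 12 + 5 + 22 = 82.

82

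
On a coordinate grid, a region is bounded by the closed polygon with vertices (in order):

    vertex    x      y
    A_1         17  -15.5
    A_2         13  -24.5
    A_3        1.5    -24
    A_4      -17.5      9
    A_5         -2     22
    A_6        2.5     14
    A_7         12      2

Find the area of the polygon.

Apply Gauss's area formula: 2A = Σ (x_i·y_{i+1} − x_{i+1}·y_i), indices taken mod 7.
Σ = (-215) + (-275.25) + (-406.5) + (-367) + (-83) + (-163) + (-220) = -1729.75
Area = |Σ|/2 = 864.875.

864.875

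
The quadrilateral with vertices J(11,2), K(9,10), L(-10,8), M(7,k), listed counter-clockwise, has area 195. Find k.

-8

The doubled signed area Σ (x_i y_{i+1} − x_{i+1} y_i) is linear in k.
With k=0 it equals 222; the coefficient of k is -21 (from the two edges through M).
So -21·k + 222 = 2·195 = 390 ⇒ k = -8.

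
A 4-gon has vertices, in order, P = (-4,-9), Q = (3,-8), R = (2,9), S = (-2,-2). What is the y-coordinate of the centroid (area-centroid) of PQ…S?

Apply the shoelace (surveyor's) formula. First the cross-terms c_i = x_i·y_{i+1} − x_{i+1}·y_i:
  59, 43, 14, 10  ⇒  2A = 126, A = 63.
Then Σ (y_i + y_{i+1})·c_i = -972, so ȳ = -972 / (6·63) = -18/7.

-18/7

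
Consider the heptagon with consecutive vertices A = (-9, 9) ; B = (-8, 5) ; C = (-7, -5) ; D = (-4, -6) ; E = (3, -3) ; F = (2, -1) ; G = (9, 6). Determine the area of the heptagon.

156.5

Apply the shoelace (surveyor's) formula: 2A = Σ (x_i·y_{i+1} − x_{i+1}·y_i), indices taken mod 7.
Σ = (27) + (75) + (22) + (30) + (3) + (21) + (135) = 313
Area = |Σ|/2 = 156.5.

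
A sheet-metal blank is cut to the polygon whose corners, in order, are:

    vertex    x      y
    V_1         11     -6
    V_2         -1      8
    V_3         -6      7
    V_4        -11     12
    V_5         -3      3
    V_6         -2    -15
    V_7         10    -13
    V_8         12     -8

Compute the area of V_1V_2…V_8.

Apply the surveyor's formula: 2A = Σ (x_i·y_{i+1} − x_{i+1}·y_i), indices taken mod 8.
Σ = (82) + (41) + (5) + (3) + (51) + (176) + (76) + (16) = 450
Area = |Σ|/2 = 225.

225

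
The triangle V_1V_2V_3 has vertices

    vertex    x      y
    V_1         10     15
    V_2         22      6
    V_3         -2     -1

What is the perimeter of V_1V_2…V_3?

60

|V_1V_2| = √((12)² + (-9)²) = √225 = 15
|V_2V_3| = √((-24)² + (-7)²) = √625 = 25
|V_3V_1| = √((12)² + (16)²) = √400 = 20
Perimeter = 15 + 25 + 20 = 60.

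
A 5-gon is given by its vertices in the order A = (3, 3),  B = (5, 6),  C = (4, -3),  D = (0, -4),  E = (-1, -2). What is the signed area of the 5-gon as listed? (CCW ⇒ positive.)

-26.5

Apply the shoelace (surveyor's) formula: 2A = Σ (x_i·y_{i+1} − x_{i+1}·y_i), indices taken mod 5.
A→B: (3)(6) − (5)(3) = 3
B→C: (5)(-3) − (4)(6) = -39
C→D: (4)(-4) − (0)(-3) = -16
D→E: (0)(-2) − (-1)(-4) = -4
E→A: (-1)(3) − (3)(-2) = 3
Σ = -53
Signed area = Σ/2 = -26.5 (negative ⇒ clockwise traversal).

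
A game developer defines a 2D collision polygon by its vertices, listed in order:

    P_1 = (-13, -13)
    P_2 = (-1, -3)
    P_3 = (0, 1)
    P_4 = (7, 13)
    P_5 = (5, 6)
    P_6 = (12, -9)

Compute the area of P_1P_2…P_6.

Apply the surveyor's formula: 2A = Σ (x_i·y_{i+1} − x_{i+1}·y_i), indices taken mod 6.
Σ = (26) + (-1) + (-7) + (-23) + (-117) + (-273) = -395
Area = |Σ|/2 = 197.5.

197.5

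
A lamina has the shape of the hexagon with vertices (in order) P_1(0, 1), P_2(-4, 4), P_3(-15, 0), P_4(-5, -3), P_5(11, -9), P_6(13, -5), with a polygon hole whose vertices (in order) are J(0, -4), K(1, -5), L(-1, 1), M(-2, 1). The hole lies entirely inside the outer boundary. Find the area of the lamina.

126.5

Outer boundary:
P_1→P_2: (0)(4) − (-4)(1) = 4
P_2→P_3: (-4)(0) − (-15)(4) = 60
P_3→P_4: (-15)(-3) − (-5)(0) = 45
P_4→P_5: (-5)(-9) − (11)(-3) = 78
P_5→P_6: (11)(-5) − (13)(-9) = 62
P_6→P_1: (13)(1) − (0)(-5) = 13
Σ = 262
Area = |Σ|/2 = 131.
Hole:
Apply the surveyor's formula: 2A = Σ (x_i·y_{i+1} − x_{i+1}·y_i), indices taken mod 4.
Σ = (4) + (-4) + (1) + (8) = 9
Area = |Σ|/2 = 4.5.
Net area = 131 − 4.5 = 126.5.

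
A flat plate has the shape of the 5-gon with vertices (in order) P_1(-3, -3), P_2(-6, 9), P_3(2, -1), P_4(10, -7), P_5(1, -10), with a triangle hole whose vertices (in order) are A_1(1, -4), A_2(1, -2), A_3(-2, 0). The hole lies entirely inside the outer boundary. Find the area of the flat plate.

Outer boundary:
Apply Gauss's area formula: 2A = Σ (x_i·y_{i+1} − x_{i+1}·y_i), indices taken mod 5.
Cross-terms: -45, -12, -4, -93, -33  ⇒  Σ = -187
Area = |Σ|/2 = 93.5.
Hole:
Cross-terms: 2, -4, 8  ⇒  Σ = 6
Area = |Σ|/2 = 3.
Net area = 93.5 − 3 = 90.5.

90.5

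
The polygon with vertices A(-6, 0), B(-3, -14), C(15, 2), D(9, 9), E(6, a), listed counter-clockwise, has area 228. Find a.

7

The doubled signed area Σ (x_i y_{i+1} − x_{i+1} y_i) is linear in a.
With a=0 it equals 351; the coefficient of a is 15 (from the two edges through E).
So 15·a + 351 = 2·228 = 456 ⇒ a = 7.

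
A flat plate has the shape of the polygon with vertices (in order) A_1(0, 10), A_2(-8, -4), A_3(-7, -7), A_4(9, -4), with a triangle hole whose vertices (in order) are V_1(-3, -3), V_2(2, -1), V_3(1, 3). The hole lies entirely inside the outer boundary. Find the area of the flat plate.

Outer boundary:
Apply Gauss's area formula: 2A = Σ (x_i·y_{i+1} − x_{i+1}·y_i), indices taken mod 4.
Σ = (80) + (28) + (91) + (90) = 289
Area = |Σ|/2 = 144.5.
Hole:
Apply the shoelace formula: 2A = Σ (x_i·y_{i+1} − x_{i+1}·y_i), indices taken mod 3.
Cross-terms: 9, 7, 6  ⇒  Σ = 22
Area = |Σ|/2 = 11.
Net area = 144.5 − 11 = 133.5.

133.5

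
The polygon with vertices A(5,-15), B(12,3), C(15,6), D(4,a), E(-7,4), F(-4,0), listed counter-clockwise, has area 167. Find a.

2

The doubled signed area Σ (x_i y_{i+1} − x_{i+1} y_i) is linear in a.
With a=0 it equals 290; the coefficient of a is 22 (from the two edges through D).
So 22·a + 290 = 2·167 = 334 ⇒ a = 2.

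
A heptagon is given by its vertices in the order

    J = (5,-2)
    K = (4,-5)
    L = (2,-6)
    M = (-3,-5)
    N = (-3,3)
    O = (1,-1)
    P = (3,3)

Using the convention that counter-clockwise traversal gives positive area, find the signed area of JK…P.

-49

Cross-terms: -17, -14, -28, -24, 0, 6, -21  ⇒  Σ = -98
Signed area = Σ/2 = -49 (negative ⇒ clockwise traversal).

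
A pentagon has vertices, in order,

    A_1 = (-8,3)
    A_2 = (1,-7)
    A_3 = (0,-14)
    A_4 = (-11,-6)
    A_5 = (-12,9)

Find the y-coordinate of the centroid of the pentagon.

-4.108

Apply Gauss's area formula. First the cross-terms c_i = x_i·y_{i+1} − x_{i+1}·y_i:
  53, -14, -154, -171, 36  ⇒  2A = -250, A = -125.
Then Σ (y_i + y_{i+1})·c_i = 3081, so ȳ = 3081 / (6·(-125)) = -4.108.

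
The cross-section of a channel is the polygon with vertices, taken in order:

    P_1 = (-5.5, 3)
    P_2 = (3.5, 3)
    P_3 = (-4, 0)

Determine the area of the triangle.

13.5

P_1→P_2: (-5.5)(3) − (3.5)(3) = -27
P_2→P_3: (3.5)(0) − (-4)(3) = 12
P_3→P_1: (-4)(3) − (-5.5)(0) = -12
Σ = -27
Area = |Σ|/2 = 13.5.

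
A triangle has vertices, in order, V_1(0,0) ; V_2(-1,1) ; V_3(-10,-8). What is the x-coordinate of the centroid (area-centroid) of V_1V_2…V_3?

Apply Gauss's area formula. First the cross-terms c_i = x_i·y_{i+1} − x_{i+1}·y_i:
  0, 18, 0  ⇒  2A = 18, A = 9.
Then Σ (x_i + x_{i+1})·c_i = -198, so x̄ = -198 / (6·9) = -11/3.

-11/3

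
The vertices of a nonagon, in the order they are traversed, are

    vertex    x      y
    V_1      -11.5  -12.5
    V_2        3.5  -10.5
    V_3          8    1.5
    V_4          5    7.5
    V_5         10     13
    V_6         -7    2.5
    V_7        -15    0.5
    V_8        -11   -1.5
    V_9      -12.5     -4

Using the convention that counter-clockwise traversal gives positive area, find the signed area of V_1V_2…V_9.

304.875

Apply the shoelace formula: 2A = Σ (x_i·y_{i+1} − x_{i+1}·y_i), indices taken mod 9.
Σ = (164.5) + (89.25) + (52.5) + (-10) + (116) + (34) + (28) + (25.25) + (110.25) = 609.75
Signed area = Σ/2 = 304.875 (positive ⇒ counter-clockwise traversal).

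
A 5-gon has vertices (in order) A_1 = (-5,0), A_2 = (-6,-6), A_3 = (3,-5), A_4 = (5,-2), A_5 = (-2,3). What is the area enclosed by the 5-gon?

61.5

A_1→A_2: (-5)(-6) − (-6)(0) = 30
A_2→A_3: (-6)(-5) − (3)(-6) = 48
A_3→A_4: (3)(-2) − (5)(-5) = 19
A_4→A_5: (5)(3) − (-2)(-2) = 11
A_5→A_1: (-2)(0) − (-5)(3) = 15
Σ = 123
Area = |Σ|/2 = 61.5.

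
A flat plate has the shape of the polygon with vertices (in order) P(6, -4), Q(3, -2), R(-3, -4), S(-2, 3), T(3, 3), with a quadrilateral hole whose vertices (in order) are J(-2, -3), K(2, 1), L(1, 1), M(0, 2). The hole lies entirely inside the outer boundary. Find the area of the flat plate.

34.5

Outer boundary:
Cross-terms: 0, -18, -17, -15, -30  ⇒  Σ = -80
Area = |Σ|/2 = 40.
Hole:
Apply the surveyor's formula: 2A = Σ (x_i·y_{i+1} − x_{i+1}·y_i), indices taken mod 4.
Cross-terms: 4, 1, 2, 4  ⇒  Σ = 11
Area = |Σ|/2 = 5.5.
Net area = 40 − 5.5 = 34.5.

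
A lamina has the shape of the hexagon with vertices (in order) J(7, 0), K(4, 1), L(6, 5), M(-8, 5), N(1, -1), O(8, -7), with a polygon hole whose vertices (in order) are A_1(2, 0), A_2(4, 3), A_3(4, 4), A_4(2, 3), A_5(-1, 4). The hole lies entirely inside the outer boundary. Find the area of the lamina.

63.5

Outer boundary:
Apply the shoelace (surveyor's) formula: 2A = Σ (x_i·y_{i+1} − x_{i+1}·y_i), indices taken mod 6.
J→K: (7)(1) − (4)(0) = 7
K→L: (4)(5) − (6)(1) = 14
L→M: (6)(5) − (-8)(5) = 70
M→N: (-8)(-1) − (1)(5) = 3
N→O: (1)(-7) − (8)(-1) = 1
O→J: (8)(0) − (7)(-7) = 49
Σ = 144
Area = |Σ|/2 = 72.
Hole:
Σ = (6) + (4) + (4) + (11) + (-8) = 17
Area = |Σ|/2 = 8.5.
Net area = 72 − 8.5 = 63.5.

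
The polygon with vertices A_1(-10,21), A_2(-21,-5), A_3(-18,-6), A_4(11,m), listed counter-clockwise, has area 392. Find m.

Write out the shoelace sum; only the two edges meeting at A_4 involve m:
2·Area = [((-18)·m − 11·(-6)) + (11·21 − (-10)·m)] + 527
       = -8·m + 824 = 784
⇒ m = 5.

5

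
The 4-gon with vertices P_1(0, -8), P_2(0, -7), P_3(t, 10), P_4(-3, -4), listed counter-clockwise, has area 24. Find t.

-2

The doubled signed area Σ (x_i y_{i+1} − x_{i+1} y_i) is linear in t.
With t=0 it equals 54; the coefficient of t is 3 (from the two edges through P_3).
So 3·t + 54 = 2·24 = 48 ⇒ t = -2.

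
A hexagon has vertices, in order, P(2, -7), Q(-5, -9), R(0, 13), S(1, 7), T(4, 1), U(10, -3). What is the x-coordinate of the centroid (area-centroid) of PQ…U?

Apply the surveyor's formula. First the cross-terms c_i = x_i·y_{i+1} − x_{i+1}·y_i:
  -53, -65, -13, -27, -22, -64  ⇒  2A = -244, A = -122.
Then Σ (x_i + x_{i+1})·c_i = -740, so x̄ = -740 / (6·(-122)) = 185/183.

185/183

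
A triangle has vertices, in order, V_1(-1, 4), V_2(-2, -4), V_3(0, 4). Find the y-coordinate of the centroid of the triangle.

Apply the surveyor's formula. First the cross-terms c_i = x_i·y_{i+1} − x_{i+1}·y_i:
  12, -8, 4  ⇒  2A = 8, A = 4.
Then Σ (y_i + y_{i+1})·c_i = 32, so ȳ = 32 / (6·4) = 4/3.

4/3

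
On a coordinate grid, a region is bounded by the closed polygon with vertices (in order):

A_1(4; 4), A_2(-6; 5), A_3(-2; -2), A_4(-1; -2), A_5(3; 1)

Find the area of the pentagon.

Apply the shoelace formula: 2A = Σ (x_i·y_{i+1} − x_{i+1}·y_i), indices taken mod 5.
Σ = (44) + (22) + (2) + (5) + (8) = 81
Area = |Σ|/2 = 40.5.

40.5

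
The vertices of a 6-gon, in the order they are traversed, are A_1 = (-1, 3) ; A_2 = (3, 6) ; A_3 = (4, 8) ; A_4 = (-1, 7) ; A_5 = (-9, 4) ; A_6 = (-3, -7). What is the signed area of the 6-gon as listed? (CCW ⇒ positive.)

69.5

Σ = (-15) + (0) + (36) + (59) + (75) + (-16) = 139
Signed area = Σ/2 = 69.5 (positive ⇒ counter-clockwise traversal).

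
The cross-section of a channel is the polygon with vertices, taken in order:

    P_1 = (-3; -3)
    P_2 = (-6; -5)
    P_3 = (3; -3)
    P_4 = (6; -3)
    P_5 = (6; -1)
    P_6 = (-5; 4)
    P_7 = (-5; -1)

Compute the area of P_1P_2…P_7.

53.5

Apply Gauss's area formula: 2A = Σ (x_i·y_{i+1} − x_{i+1}·y_i), indices taken mod 7.
Σ = (-3) + (33) + (9) + (12) + (19) + (25) + (12) = 107
Area = |Σ|/2 = 53.5.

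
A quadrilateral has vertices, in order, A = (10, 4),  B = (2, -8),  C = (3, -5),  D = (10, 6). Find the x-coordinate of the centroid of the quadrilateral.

251/39

Apply the shoelace (surveyor's) formula. First the cross-terms c_i = x_i·y_{i+1} − x_{i+1}·y_i:
  -88, 14, 68, -20  ⇒  2A = -26, A = -13.
Then Σ (x_i + x_{i+1})·c_i = -502, so x̄ = -502 / (6·(-13)) = 251/39.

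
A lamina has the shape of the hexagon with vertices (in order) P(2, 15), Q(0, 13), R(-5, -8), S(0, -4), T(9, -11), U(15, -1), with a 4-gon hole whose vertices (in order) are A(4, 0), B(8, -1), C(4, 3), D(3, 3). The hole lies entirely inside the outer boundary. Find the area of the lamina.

Outer boundary:
Apply the surveyor's formula: 2A = Σ (x_i·y_{i+1} − x_{i+1}·y_i), indices taken mod 6.
P→Q: (2)(13) − (0)(15) = 26
Q→R: (0)(-8) − (-5)(13) = 65
R→S: (-5)(-4) − (0)(-8) = 20
S→T: (0)(-11) − (9)(-4) = 36
T→U: (9)(-1) − (15)(-11) = 156
U→P: (15)(15) − (2)(-1) = 227
Σ = 530
Area = |Σ|/2 = 265.
Hole:
Σ = (-4) + (28) + (3) + (-12) = 15
Area = |Σ|/2 = 7.5.
Net area = 265 − 7.5 = 257.5.

257.5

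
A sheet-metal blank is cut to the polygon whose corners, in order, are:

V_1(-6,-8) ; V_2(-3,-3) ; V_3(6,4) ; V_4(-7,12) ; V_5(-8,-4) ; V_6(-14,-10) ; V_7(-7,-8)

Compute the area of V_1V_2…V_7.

149

V_1→V_2: (-6)(-3) − (-3)(-8) = -6
V_2→V_3: (-3)(4) − (6)(-3) = 6
V_3→V_4: (6)(12) − (-7)(4) = 100
V_4→V_5: (-7)(-4) − (-8)(12) = 124
V_5→V_6: (-8)(-10) − (-14)(-4) = 24
V_6→V_7: (-14)(-8) − (-7)(-10) = 42
V_7→V_1: (-7)(-8) − (-6)(-8) = 8
Σ = 298
Area = |Σ|/2 = 149.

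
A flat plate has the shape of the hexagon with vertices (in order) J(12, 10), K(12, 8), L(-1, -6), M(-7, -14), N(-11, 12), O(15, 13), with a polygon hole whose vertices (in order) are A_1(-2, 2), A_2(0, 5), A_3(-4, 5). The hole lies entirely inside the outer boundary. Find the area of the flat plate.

Outer boundary:
Apply the shoelace formula: 2A = Σ (x_i·y_{i+1} − x_{i+1}·y_i), indices taken mod 6.
Σ = (-24) + (-64) + (-28) + (-238) + (-323) + (-6) = -683
Area = |Σ|/2 = 341.5.
Hole:
Apply Gauss's area formula: 2A = Σ (x_i·y_{i+1} − x_{i+1}·y_i), indices taken mod 3.
Σ = (-10) + (20) + (2) = 12
Area = |Σ|/2 = 6.
Net area = 341.5 − 6 = 335.5.

335.5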